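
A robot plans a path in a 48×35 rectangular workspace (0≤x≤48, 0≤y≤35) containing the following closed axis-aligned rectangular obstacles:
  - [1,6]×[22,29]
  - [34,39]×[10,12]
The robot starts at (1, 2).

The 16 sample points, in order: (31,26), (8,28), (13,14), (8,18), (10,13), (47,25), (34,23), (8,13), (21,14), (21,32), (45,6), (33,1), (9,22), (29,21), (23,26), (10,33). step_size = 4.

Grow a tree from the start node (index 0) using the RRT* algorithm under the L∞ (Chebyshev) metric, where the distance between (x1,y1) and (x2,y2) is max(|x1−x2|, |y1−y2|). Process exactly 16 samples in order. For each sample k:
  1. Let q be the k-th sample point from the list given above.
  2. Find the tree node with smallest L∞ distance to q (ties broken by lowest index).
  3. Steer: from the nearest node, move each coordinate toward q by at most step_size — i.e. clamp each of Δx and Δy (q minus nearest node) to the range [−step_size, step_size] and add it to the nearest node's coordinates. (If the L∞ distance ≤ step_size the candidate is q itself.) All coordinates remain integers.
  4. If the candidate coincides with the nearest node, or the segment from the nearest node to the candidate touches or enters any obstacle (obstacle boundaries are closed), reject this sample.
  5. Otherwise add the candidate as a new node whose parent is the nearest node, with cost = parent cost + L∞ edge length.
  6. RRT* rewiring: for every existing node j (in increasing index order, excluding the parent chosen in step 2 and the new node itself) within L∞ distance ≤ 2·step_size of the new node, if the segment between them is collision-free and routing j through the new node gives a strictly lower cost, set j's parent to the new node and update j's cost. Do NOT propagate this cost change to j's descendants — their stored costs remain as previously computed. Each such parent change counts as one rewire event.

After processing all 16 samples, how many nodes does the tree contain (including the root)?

Node count: 17

1. q=(31,26) nearest=0 d=30 new=(5,6) → add node 1 parent=0 cost=4
2. q=(8,28) nearest=1 d=22 new=(8,10) → add node 2 parent=1 cost=8
3. q=(13,14) nearest=2 d=5 new=(12,14) → add node 3 parent=2 cost=12
4. q=(8,18) nearest=3 d=4 new=(8,18) → add node 4 parent=3 cost=16
5. q=(10,13) nearest=3 d=2 new=(10,13) → add node 5 parent=3 cost=14
6. q=(47,25) nearest=3 d=35 new=(16,18) → add node 6 parent=3 cost=16
7. q=(34,23) nearest=6 d=18 new=(20,22) → add node 7 parent=6 cost=20
8. q=(8,13) nearest=5 d=2 new=(8,13) → add node 8 parent=5 cost=16
9. q=(21,14) nearest=6 d=5 new=(20,14) → add node 9 parent=6 cost=20
10. q=(21,32) nearest=7 d=10 new=(21,26) → add node 10 parent=7 cost=24
11. q=(45,6) nearest=10 d=24 new=(25,22) → add node 11 parent=10 cost=28
12. q=(33,1) nearest=9 d=13 new=(24,10) → add node 12 parent=9 cost=24
13. q=(9,22) nearest=4 d=4 new=(9,22) → add node 13 parent=4 cost=20
14. q=(29,21) nearest=11 d=4 new=(29,21) → add node 14 parent=11 cost=32
15. q=(23,26) nearest=10 d=2 new=(23,26) → add node 15 parent=10 cost=26
16. q=(10,33) nearest=7 d=11 new=(16,26) → add node 16 parent=7 cost=24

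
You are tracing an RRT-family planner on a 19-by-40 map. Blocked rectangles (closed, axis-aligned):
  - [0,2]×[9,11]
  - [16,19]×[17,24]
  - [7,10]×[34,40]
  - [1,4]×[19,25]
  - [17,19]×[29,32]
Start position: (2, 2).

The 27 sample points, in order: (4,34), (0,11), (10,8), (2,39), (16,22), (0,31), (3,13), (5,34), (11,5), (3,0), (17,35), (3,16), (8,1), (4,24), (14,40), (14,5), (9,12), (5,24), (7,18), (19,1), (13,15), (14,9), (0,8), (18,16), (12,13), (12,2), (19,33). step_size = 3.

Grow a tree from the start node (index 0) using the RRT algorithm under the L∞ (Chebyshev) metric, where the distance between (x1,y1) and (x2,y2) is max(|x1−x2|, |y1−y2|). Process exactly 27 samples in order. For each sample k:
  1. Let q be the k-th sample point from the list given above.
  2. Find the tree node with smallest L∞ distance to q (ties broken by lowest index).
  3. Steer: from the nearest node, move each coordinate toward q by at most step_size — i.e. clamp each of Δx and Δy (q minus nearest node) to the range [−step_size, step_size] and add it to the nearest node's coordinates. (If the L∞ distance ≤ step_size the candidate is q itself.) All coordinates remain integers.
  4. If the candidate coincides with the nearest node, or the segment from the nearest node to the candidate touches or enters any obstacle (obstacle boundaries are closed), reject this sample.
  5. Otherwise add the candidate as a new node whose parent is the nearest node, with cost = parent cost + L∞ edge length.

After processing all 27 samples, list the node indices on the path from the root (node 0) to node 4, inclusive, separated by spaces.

1. q=(4,34) nearest=0 d=32 new=(4,5) → add node 1 parent=0 cost=3
2. q=(0,11) nearest=1 d=6 new=(1,8) → add node 2 parent=1 cost=6
3. q=(10,8) nearest=1 d=6 new=(7,8) → add node 3 parent=1 cost=6
4. q=(2,39) nearest=2 d=31 new=(2,11) → blocked by [0,2]×[9,11], reject
5. q=(16,22) nearest=3 d=14 new=(10,11) → add node 4 parent=3 cost=9
6. q=(0,31) nearest=4 d=20 new=(7,14) → add node 5 parent=4 cost=12
7. q=(3,13) nearest=5 d=4 new=(4,13) → add node 6 parent=5 cost=15
8. q=(5,34) nearest=5 d=20 new=(5,17) → add node 7 parent=5 cost=15
9. q=(11,5) nearest=3 d=4 new=(10,5) → add node 8 parent=3 cost=9
10. q=(3,0) nearest=0 d=2 new=(3,0) → add node 9 parent=0 cost=2
11. q=(17,35) nearest=7 d=18 new=(8,20) → add node 10 parent=7 cost=18
12. q=(3,16) nearest=7 d=2 new=(3,16) → add node 11 parent=7 cost=17
13. q=(8,1) nearest=1 d=4 new=(7,2) → add node 12 parent=1 cost=6
14. q=(4,24) nearest=10 d=4 new=(5,23) → add node 13 parent=10 cost=21
15. q=(14,40) nearest=13 d=17 new=(8,26) → add node 14 parent=13 cost=24
16. q=(14,5) nearest=8 d=4 new=(13,5) → add node 15 parent=8 cost=12
17. q=(9,12) nearest=4 d=1 new=(9,12) → add node 16 parent=4 cost=10
18. q=(5,24) nearest=13 d=1 new=(5,24) → add node 17 parent=13 cost=22
19. q=(7,18) nearest=7 d=2 new=(7,18) → add node 18 parent=7 cost=17
20. q=(19,1) nearest=15 d=6 new=(16,2) → add node 19 parent=15 cost=15
21. q=(13,15) nearest=4 d=4 new=(13,14) → add node 20 parent=4 cost=12
22. q=(14,9) nearest=4 d=4 new=(13,9) → add node 21 parent=4 cost=12
23. q=(0,8) nearest=2 d=1 new=(0,8) → add node 22 parent=2 cost=7
24. q=(18,16) nearest=20 d=5 new=(16,16) → add node 23 parent=20 cost=15
25. q=(12,13) nearest=20 d=1 new=(12,13) → add node 24 parent=20 cost=13
26. q=(12,2) nearest=8 d=3 new=(12,2) → add node 25 parent=8 cost=12
27. q=(19,33) nearest=14 d=11 new=(11,29) → add node 26 parent=14 cost=27

Path: 0 1 3 4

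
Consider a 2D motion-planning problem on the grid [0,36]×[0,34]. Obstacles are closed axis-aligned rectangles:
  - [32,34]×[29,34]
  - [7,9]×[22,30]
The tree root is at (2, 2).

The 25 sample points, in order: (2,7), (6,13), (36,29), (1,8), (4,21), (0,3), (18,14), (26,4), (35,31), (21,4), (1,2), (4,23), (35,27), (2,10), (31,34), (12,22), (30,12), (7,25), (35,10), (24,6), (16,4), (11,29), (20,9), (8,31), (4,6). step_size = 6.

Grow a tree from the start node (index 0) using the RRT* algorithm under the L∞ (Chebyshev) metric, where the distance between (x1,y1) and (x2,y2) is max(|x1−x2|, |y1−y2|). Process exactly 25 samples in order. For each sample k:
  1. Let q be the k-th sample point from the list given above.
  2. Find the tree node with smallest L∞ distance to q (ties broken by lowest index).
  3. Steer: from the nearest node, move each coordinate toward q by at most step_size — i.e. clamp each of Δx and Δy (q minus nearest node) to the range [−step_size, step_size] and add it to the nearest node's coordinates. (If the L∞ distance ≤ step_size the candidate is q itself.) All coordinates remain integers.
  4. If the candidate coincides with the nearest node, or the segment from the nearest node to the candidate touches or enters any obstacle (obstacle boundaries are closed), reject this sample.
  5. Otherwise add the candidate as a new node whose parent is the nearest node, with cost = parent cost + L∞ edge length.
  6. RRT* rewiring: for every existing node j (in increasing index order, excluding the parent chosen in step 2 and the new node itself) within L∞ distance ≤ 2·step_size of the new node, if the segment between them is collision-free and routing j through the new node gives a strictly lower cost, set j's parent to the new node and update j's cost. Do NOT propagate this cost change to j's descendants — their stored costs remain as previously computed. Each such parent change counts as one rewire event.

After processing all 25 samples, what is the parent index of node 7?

Parent of node 7: 3

1. q=(2,7) nearest=0 d=5 new=(2,7) → add node 1 parent=0 cost=5
2. q=(6,13) nearest=1 d=6 new=(6,13) → add node 2 parent=1 cost=11
3. q=(36,29) nearest=2 d=30 new=(12,19) → add node 3 parent=2 cost=17
4. q=(1,8) nearest=1 d=1 new=(1,8) → add node 4 parent=1 cost=6
5. q=(4,21) nearest=2 d=8 new=(4,19) → add node 5 parent=2 cost=17
6. q=(0,3) nearest=0 d=2 new=(0,3) → add node 6 parent=0 cost=2
7. q=(18,14) nearest=3 d=6 new=(18,14) → add node 7 parent=3 cost=23
8. q=(26,4) nearest=7 d=10 new=(24,8) → add node 8 parent=7 cost=29
9. q=(35,31) nearest=7 d=17 new=(24,20) → add node 9 parent=7 cost=29
10. q=(21,4) nearest=8 d=4 new=(21,4) → add node 10 parent=8 cost=33
11. q=(1,2) nearest=0 d=1 new=(1,2) → add node 11 parent=0 cost=1
12. q=(4,23) nearest=5 d=4 new=(4,23) → add node 12 parent=5 cost=21
13. q=(35,27) nearest=9 d=11 new=(30,26) → add node 13 parent=9 cost=35
14. q=(2,10) nearest=4 d=2 new=(2,10) → add node 14 parent=4 cost=8
15. q=(31,34) nearest=13 d=8 new=(31,32) → add node 15 parent=13 cost=41
16. q=(12,22) nearest=3 d=3 new=(12,22) → add node 16 parent=3 cost=20
17. q=(30,12) nearest=8 d=6 new=(30,12) → add node 17 parent=8 cost=35
18. q=(7,25) nearest=12 d=3 new=(7,25) → blocked by [7,9]×[22,30], reject
19. q=(35,10) nearest=17 d=5 new=(35,10) → add node 18 parent=17 cost=40
20. q=(24,6) nearest=8 d=2 new=(24,6) → add node 19 parent=8 cost=31
21. q=(16,4) nearest=10 d=5 new=(16,4) → add node 20 parent=10 cost=38
22. q=(11,29) nearest=12 d=7 new=(10,29) → blocked by [7,9]×[22,30], reject
23. q=(20,9) nearest=8 d=4 new=(20,9) → add node 21 parent=8 cost=33
24. q=(8,31) nearest=12 d=8 new=(8,29) → blocked by [7,9]×[22,30], reject
25. q=(4,6) nearest=1 d=2 new=(4,6) → add node 22 parent=1 cost=7; rewire 20→22 (19<38)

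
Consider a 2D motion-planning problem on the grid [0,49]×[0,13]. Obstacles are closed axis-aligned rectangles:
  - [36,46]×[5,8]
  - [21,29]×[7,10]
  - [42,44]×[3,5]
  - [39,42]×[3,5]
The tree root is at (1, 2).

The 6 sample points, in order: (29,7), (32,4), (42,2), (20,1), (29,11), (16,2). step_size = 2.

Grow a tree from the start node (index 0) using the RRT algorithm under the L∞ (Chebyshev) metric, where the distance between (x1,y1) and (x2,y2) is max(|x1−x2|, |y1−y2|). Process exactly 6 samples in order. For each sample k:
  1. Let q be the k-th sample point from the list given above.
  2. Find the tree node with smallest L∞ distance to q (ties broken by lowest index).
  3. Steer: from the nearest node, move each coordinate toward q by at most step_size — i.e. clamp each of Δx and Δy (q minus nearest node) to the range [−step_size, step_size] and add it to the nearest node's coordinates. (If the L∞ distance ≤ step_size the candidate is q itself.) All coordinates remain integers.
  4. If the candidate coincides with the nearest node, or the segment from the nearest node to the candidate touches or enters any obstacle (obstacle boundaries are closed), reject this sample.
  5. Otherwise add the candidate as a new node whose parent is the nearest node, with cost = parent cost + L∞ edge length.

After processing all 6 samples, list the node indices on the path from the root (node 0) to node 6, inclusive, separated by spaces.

1. q=(29,7) nearest=0 d=28 new=(3,4) → add node 1 parent=0 cost=2
2. q=(32,4) nearest=1 d=29 new=(5,4) → add node 2 parent=1 cost=4
3. q=(42,2) nearest=2 d=37 new=(7,2) → add node 3 parent=2 cost=6
4. q=(20,1) nearest=3 d=13 new=(9,1) → add node 4 parent=3 cost=8
5. q=(29,11) nearest=4 d=20 new=(11,3) → add node 5 parent=4 cost=10
6. q=(16,2) nearest=5 d=5 new=(13,2) → add node 6 parent=5 cost=12

Path: 0 1 2 3 4 5 6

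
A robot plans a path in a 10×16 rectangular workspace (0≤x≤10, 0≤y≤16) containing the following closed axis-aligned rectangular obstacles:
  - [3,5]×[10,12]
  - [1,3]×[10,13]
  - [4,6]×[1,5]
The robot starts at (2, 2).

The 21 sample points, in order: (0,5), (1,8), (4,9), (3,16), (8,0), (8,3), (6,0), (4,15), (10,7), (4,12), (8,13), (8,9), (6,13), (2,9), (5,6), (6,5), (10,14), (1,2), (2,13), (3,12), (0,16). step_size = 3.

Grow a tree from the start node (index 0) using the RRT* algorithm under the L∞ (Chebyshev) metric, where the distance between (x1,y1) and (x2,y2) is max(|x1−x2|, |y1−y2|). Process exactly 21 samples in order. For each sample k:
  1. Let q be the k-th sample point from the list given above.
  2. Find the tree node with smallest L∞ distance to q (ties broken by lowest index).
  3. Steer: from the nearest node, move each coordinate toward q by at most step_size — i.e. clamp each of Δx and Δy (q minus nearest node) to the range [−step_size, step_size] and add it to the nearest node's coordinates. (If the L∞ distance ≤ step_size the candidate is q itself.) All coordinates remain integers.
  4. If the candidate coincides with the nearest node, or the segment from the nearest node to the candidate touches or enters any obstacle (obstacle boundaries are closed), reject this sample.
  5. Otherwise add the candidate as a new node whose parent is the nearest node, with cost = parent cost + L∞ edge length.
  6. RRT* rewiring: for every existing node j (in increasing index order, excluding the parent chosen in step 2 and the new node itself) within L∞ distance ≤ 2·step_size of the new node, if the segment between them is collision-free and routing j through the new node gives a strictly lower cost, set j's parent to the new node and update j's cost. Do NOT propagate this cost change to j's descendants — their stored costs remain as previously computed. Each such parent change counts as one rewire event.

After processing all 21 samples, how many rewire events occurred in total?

1. q=(0,5) nearest=0 d=3 new=(0,5) → add node 1 parent=0 cost=3
2. q=(1,8) nearest=1 d=3 new=(1,8) → add node 2 parent=1 cost=6
3. q=(4,9) nearest=2 d=3 new=(4,9) → add node 3 parent=2 cost=9
4. q=(3,16) nearest=3 d=7 new=(3,12) → blocked by [3,5]×[10,12], reject
5. q=(8,0) nearest=0 d=6 new=(5,0) → add node 4 parent=0 cost=3
6. q=(8,3) nearest=4 d=3 new=(8,3) → blocked by [4,6]×[1,5], reject
7. q=(6,0) nearest=4 d=1 new=(6,0) → add node 5 parent=4 cost=4
8. q=(4,15) nearest=3 d=6 new=(4,12) → blocked by [3,5]×[10,12], reject
9. q=(10,7) nearest=3 d=6 new=(7,7) → add node 6 parent=3 cost=12
10. q=(4,12) nearest=3 d=3 new=(4,12) → blocked by [3,5]×[10,12], reject
11. q=(8,13) nearest=3 d=4 new=(7,12) → blocked by [3,5]×[10,12], reject
12. q=(8,9) nearest=6 d=2 new=(8,9) → add node 7 parent=6 cost=14
13. q=(6,13) nearest=3 d=4 new=(6,12) → blocked by [3,5]×[10,12], reject
14. q=(2,9) nearest=2 d=1 new=(2,9) → add node 8 parent=2 cost=7; rewire 7→8 (13<14)
15. q=(5,6) nearest=6 d=2 new=(5,6) → add node 9 parent=6 cost=14
16. q=(6,5) nearest=9 d=1 new=(6,5) → blocked by [4,6]×[1,5], reject
17. q=(10,14) nearest=7 d=5 new=(10,12) → add node 10 parent=7 cost=16
18. q=(1,2) nearest=0 d=1 new=(1,2) → add node 11 parent=0 cost=1
19. q=(2,13) nearest=3 d=4 new=(2,12) → blocked by [3,5]×[10,12], reject
20. q=(3,12) nearest=3 d=3 new=(3,12) → blocked by [3,5]×[10,12], reject
21. q=(0,16) nearest=3 d=7 new=(1,12) → blocked by [3,5]×[10,12], reject

Rewire events: 1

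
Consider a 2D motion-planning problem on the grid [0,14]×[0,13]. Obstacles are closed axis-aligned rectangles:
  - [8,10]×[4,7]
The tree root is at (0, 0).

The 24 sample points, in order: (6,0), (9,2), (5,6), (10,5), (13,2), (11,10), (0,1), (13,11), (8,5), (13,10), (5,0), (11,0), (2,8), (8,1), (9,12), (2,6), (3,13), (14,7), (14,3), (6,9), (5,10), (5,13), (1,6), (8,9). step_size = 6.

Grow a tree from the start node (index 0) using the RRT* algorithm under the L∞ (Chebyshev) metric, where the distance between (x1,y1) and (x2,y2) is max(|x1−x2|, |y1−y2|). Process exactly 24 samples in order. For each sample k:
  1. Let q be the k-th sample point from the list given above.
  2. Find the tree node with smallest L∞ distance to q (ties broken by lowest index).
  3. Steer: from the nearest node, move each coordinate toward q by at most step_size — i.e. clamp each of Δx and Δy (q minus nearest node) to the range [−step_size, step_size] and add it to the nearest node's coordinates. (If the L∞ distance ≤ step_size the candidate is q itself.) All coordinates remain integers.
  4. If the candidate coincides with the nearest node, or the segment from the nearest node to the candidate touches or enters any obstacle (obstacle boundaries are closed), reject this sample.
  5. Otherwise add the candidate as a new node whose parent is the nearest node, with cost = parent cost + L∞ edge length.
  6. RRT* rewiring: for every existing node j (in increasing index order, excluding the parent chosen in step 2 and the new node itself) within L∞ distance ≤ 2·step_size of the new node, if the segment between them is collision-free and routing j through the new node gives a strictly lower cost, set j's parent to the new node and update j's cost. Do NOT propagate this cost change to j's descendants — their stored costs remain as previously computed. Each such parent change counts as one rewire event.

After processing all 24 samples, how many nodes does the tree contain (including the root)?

Node count: 23

1. q=(6,0) nearest=0 d=6 new=(6,0) → add node 1 parent=0 cost=6
2. q=(9,2) nearest=1 d=3 new=(9,2) → add node 2 parent=1 cost=9
3. q=(5,6) nearest=2 d=4 new=(5,6) → add node 3 parent=2 cost=13
4. q=(10,5) nearest=2 d=3 new=(10,5) → blocked by [8,10]×[4,7], reject
5. q=(13,2) nearest=2 d=4 new=(13,2) → add node 4 parent=2 cost=13
6. q=(11,10) nearest=3 d=6 new=(11,10) → add node 5 parent=3 cost=19
7. q=(0,1) nearest=0 d=1 new=(0,1) → add node 6 parent=0 cost=1; rewire 3→6 (6<13); rewire 5→6 (12<19)
8. q=(13,11) nearest=5 d=2 new=(13,11) → add node 7 parent=5 cost=14
9. q=(8,5) nearest=2 d=3 new=(8,5) → blocked by [8,10]×[4,7], reject
10. q=(13,10) nearest=7 d=1 new=(13,10) → add node 8 parent=7 cost=15
11. q=(5,0) nearest=1 d=1 new=(5,0) → add node 9 parent=1 cost=7
12. q=(11,0) nearest=2 d=2 new=(11,0) → add node 10 parent=2 cost=11
13. q=(2,8) nearest=3 d=3 new=(2,8) → add node 11 parent=3 cost=9
14. q=(8,1) nearest=2 d=1 new=(8,1) → add node 12 parent=2 cost=10
15. q=(9,12) nearest=5 d=2 new=(9,12) → add node 13 parent=5 cost=14
16. q=(2,6) nearest=11 d=2 new=(2,6) → add node 14 parent=11 cost=11
17. q=(3,13) nearest=11 d=5 new=(3,13) → add node 15 parent=11 cost=14
18. q=(14,7) nearest=5 d=3 new=(14,7) → add node 16 parent=5 cost=15
19. q=(14,3) nearest=4 d=1 new=(14,3) → add node 17 parent=4 cost=14
20. q=(6,9) nearest=3 d=3 new=(6,9) → add node 18 parent=3 cost=9; rewire 13→18 (12<14); rewire 15→18 (13<14)
21. q=(5,10) nearest=18 d=1 new=(5,10) → add node 19 parent=18 cost=10
22. q=(5,13) nearest=15 d=2 new=(5,13) → add node 20 parent=15 cost=15
23. q=(1,6) nearest=14 d=1 new=(1,6) → add node 21 parent=14 cost=12
24. q=(8,9) nearest=18 d=2 new=(8,9) → add node 22 parent=18 cost=11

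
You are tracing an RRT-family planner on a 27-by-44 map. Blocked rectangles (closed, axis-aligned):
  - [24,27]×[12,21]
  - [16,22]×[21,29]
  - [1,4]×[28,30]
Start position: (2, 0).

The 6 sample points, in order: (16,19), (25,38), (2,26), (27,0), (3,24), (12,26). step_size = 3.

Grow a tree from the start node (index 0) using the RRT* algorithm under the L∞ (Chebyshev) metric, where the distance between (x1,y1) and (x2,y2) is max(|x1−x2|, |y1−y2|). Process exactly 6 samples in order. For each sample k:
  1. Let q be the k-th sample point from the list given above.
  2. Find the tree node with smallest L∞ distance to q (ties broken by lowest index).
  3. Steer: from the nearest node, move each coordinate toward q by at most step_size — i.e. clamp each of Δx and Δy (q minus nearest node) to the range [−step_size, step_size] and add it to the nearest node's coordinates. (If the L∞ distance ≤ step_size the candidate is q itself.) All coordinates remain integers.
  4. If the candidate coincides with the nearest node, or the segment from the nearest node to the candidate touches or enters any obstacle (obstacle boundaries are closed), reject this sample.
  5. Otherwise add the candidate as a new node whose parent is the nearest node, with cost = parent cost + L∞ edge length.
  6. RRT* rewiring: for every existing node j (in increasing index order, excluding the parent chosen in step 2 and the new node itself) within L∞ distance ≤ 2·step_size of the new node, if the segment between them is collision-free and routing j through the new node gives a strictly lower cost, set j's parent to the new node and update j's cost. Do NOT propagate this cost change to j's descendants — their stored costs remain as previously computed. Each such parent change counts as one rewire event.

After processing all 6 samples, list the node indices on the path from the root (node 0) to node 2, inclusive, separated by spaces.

Path: 0 1 2

1. q=(16,19) nearest=0 d=19 new=(5,3) → add node 1 parent=0 cost=3
2. q=(25,38) nearest=1 d=35 new=(8,6) → add node 2 parent=1 cost=6
3. q=(2,26) nearest=2 d=20 new=(5,9) → add node 3 parent=2 cost=9
4. q=(27,0) nearest=2 d=19 new=(11,3) → add node 4 parent=2 cost=9
5. q=(3,24) nearest=3 d=15 new=(3,12) → add node 5 parent=3 cost=12
6. q=(12,26) nearest=5 d=14 new=(6,15) → add node 6 parent=5 cost=15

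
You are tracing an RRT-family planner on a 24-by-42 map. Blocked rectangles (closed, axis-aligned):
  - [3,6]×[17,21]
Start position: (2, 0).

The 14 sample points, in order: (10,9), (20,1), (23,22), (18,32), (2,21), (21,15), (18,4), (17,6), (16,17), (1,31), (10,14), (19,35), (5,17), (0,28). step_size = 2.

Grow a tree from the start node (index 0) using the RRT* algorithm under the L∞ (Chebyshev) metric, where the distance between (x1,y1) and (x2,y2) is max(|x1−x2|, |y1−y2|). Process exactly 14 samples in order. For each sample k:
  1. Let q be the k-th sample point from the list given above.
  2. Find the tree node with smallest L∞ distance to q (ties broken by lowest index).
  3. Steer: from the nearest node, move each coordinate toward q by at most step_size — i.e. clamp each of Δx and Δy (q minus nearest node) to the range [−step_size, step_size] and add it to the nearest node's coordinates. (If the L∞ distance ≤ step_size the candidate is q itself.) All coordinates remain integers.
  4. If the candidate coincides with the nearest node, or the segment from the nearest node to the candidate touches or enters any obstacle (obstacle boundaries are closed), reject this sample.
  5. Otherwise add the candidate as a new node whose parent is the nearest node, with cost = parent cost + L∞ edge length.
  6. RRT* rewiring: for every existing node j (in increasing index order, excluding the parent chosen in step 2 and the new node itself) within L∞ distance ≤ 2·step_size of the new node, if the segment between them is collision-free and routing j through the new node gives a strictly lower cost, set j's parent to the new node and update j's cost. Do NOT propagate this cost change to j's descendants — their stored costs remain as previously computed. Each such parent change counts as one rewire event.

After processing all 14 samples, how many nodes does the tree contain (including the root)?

1. q=(10,9) nearest=0 d=9 new=(4,2) → add node 1 parent=0 cost=2
2. q=(20,1) nearest=1 d=16 new=(6,1) → add node 2 parent=1 cost=4
3. q=(23,22) nearest=1 d=20 new=(6,4) → add node 3 parent=1 cost=4
4. q=(18,32) nearest=3 d=28 new=(8,6) → add node 4 parent=3 cost=6
5. q=(2,21) nearest=4 d=15 new=(6,8) → add node 5 parent=4 cost=8
6. q=(21,15) nearest=4 d=13 new=(10,8) → add node 6 parent=4 cost=8
7. q=(18,4) nearest=6 d=8 new=(12,6) → add node 7 parent=6 cost=10
8. q=(17,6) nearest=7 d=5 new=(14,6) → add node 8 parent=7 cost=12
9. q=(16,17) nearest=6 d=9 new=(12,10) → add node 9 parent=6 cost=10
10. q=(1,31) nearest=9 d=21 new=(10,12) → add node 10 parent=9 cost=12
11. q=(10,14) nearest=10 d=2 new=(10,14) → add node 11 parent=10 cost=14
12. q=(19,35) nearest=11 d=21 new=(12,16) → add node 12 parent=11 cost=16
13. q=(5,17) nearest=10 d=5 new=(8,14) → add node 13 parent=10 cost=14
14. q=(0,28) nearest=12 d=12 new=(10,18) → add node 14 parent=12 cost=18

Node count: 15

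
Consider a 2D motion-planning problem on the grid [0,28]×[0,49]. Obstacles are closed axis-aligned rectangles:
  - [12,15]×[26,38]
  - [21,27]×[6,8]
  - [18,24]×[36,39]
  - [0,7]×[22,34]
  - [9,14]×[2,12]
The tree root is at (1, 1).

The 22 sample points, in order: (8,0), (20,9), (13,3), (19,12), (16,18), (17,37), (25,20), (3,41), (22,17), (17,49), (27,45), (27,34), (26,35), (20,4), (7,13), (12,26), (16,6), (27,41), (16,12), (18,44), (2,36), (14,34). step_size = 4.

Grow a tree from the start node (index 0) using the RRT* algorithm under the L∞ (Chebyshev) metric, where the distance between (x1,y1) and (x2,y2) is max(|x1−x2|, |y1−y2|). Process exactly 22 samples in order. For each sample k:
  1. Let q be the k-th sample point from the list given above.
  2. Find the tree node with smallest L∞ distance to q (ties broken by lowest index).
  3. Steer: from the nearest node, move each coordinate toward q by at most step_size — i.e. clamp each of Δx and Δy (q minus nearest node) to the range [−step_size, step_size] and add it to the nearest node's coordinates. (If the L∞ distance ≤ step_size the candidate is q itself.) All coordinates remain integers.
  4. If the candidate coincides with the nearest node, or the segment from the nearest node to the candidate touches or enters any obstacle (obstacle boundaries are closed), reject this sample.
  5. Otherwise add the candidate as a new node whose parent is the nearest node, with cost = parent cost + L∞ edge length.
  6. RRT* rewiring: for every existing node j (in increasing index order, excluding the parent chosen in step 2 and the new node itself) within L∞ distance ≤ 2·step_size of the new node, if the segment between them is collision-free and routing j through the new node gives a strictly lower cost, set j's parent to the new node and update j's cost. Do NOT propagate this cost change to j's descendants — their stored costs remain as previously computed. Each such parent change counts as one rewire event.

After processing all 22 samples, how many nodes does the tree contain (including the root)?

Node count: 13

1. q=(8,0) nearest=0 d=7 new=(5,0) → add node 1 parent=0 cost=4
2. q=(20,9) nearest=1 d=15 new=(9,4) → blocked by [9,14]×[2,12], reject
3. q=(13,3) nearest=1 d=8 new=(9,3) → blocked by [9,14]×[2,12], reject
4. q=(19,12) nearest=1 d=14 new=(9,4) → blocked by [9,14]×[2,12], reject
5. q=(16,18) nearest=0 d=17 new=(5,5) → add node 2 parent=0 cost=4
6. q=(17,37) nearest=2 d=32 new=(9,9) → blocked by [9,14]×[2,12], reject
7. q=(25,20) nearest=1 d=20 new=(9,4) → blocked by [9,14]×[2,12], reject
8. q=(3,41) nearest=2 d=36 new=(3,9) → add node 3 parent=2 cost=8
9. q=(22,17) nearest=1 d=17 new=(9,4) → blocked by [9,14]×[2,12], reject
10. q=(17,49) nearest=3 d=40 new=(7,13) → add node 4 parent=3 cost=12
11. q=(27,45) nearest=4 d=32 new=(11,17) → add node 5 parent=4 cost=16
12. q=(27,34) nearest=5 d=17 new=(15,21) → add node 6 parent=5 cost=20
13. q=(26,35) nearest=6 d=14 new=(19,25) → add node 7 parent=6 cost=24
14. q=(20,4) nearest=4 d=13 new=(11,9) → blocked by [9,14]×[2,12], reject
15. q=(7,13) nearest=4 d=0 → coincident, reject
16. q=(12,26) nearest=6 d=5 new=(12,25) → add node 8 parent=6 cost=24
17. q=(16,6) nearest=4 d=9 new=(11,9) → blocked by [9,14]×[2,12], reject
18. q=(27,41) nearest=7 d=16 new=(23,29) → add node 9 parent=7 cost=28
19. q=(16,12) nearest=5 d=5 new=(15,13) → add node 10 parent=5 cost=20
20. q=(18,44) nearest=9 d=15 new=(19,33) → add node 11 parent=9 cost=32
21. q=(2,36) nearest=8 d=11 new=(8,29) → add node 12 parent=8 cost=28
22. q=(14,34) nearest=11 d=5 new=(15,34) → blocked by [12,15]×[26,38], reject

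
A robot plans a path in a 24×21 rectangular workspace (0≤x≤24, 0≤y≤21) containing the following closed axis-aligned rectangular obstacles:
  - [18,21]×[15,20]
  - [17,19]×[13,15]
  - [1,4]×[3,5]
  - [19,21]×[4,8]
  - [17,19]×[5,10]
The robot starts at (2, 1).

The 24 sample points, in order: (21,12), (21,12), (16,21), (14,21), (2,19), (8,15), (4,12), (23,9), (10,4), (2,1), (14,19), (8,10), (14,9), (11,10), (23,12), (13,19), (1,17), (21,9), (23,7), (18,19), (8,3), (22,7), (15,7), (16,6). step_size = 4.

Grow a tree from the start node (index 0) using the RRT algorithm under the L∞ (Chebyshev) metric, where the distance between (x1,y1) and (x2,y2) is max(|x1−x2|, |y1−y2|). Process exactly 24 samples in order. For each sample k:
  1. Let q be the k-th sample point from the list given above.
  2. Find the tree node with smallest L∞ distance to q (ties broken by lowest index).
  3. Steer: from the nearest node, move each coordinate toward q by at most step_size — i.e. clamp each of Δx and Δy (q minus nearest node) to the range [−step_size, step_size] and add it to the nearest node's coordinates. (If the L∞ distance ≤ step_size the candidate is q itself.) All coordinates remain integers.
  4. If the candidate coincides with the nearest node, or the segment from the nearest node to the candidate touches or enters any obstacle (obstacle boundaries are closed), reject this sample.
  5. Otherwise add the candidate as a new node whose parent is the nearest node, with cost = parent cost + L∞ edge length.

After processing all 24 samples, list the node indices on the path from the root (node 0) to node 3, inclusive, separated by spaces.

Path: 0 1 2 3

1. q=(21,12) nearest=0 d=19 new=(6,5) → blocked by [1,4]×[3,5], reject
2. q=(21,12) nearest=0 d=19 new=(6,5) → blocked by [1,4]×[3,5], reject
3. q=(16,21) nearest=0 d=20 new=(6,5) → blocked by [1,4]×[3,5], reject
4. q=(14,21) nearest=0 d=20 new=(6,5) → blocked by [1,4]×[3,5], reject
5. q=(2,19) nearest=0 d=18 new=(2,5) → blocked by [1,4]×[3,5], reject
6. q=(8,15) nearest=0 d=14 new=(6,5) → blocked by [1,4]×[3,5], reject
7. q=(4,12) nearest=0 d=11 new=(4,5) → blocked by [1,4]×[3,5], reject
8. q=(23,9) nearest=0 d=21 new=(6,5) → blocked by [1,4]×[3,5], reject
9. q=(10,4) nearest=0 d=8 new=(6,4) → add node 1 parent=0 cost=4
10. q=(2,1) nearest=0 d=0 → coincident, reject
11. q=(14,19) nearest=1 d=15 new=(10,8) → add node 2 parent=1 cost=8
12. q=(8,10) nearest=2 d=2 new=(8,10) → add node 3 parent=2 cost=10
13. q=(14,9) nearest=2 d=4 new=(14,9) → add node 4 parent=2 cost=12
14. q=(11,10) nearest=2 d=2 new=(11,10) → add node 5 parent=2 cost=10
15. q=(23,12) nearest=4 d=9 new=(18,12) → add node 6 parent=4 cost=16
16. q=(13,19) nearest=6 d=7 new=(14,16) → blocked by [17,19]×[13,15], reject
17. q=(1,17) nearest=3 d=7 new=(4,14) → add node 7 parent=3 cost=14
18. q=(21,9) nearest=6 d=3 new=(21,9) → add node 8 parent=6 cost=19
19. q=(23,7) nearest=8 d=2 new=(23,7) → add node 9 parent=8 cost=21
20. q=(18,19) nearest=6 d=7 new=(18,16) → blocked by [18,21]×[15,20], reject
21. q=(8,3) nearest=1 d=2 new=(8,3) → add node 10 parent=1 cost=6
22. q=(22,7) nearest=9 d=1 new=(22,7) → add node 11 parent=9 cost=22
23. q=(15,7) nearest=4 d=2 new=(15,7) → add node 12 parent=4 cost=14
24. q=(16,6) nearest=12 d=1 new=(16,6) → add node 13 parent=12 cost=15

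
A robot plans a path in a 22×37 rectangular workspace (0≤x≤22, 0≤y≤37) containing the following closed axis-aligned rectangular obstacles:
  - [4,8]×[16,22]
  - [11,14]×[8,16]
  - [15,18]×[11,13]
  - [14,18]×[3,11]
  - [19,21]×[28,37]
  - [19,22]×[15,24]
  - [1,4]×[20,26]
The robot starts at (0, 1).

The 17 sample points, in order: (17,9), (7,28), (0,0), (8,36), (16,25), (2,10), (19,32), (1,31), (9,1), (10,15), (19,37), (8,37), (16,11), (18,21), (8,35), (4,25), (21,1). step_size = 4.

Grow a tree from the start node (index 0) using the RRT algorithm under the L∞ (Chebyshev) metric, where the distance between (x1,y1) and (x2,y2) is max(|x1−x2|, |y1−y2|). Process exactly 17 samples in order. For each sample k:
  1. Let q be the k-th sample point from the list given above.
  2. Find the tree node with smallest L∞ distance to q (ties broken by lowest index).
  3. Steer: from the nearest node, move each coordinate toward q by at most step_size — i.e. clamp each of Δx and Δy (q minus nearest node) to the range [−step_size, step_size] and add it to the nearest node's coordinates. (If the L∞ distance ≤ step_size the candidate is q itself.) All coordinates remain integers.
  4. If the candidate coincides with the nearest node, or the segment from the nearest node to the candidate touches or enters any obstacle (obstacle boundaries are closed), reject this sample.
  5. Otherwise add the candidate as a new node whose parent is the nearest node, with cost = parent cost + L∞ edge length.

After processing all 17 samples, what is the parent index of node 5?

Parent of node 5: 1

1. q=(17,9) nearest=0 d=17 new=(4,5) → add node 1 parent=0 cost=4
2. q=(7,28) nearest=1 d=23 new=(7,9) → add node 2 parent=1 cost=8
3. q=(0,0) nearest=0 d=1 new=(0,0) → add node 3 parent=0 cost=1
4. q=(8,36) nearest=2 d=27 new=(8,13) → add node 4 parent=2 cost=12
5. q=(16,25) nearest=4 d=12 new=(12,17) → blocked by [11,14]×[8,16], reject
6. q=(2,10) nearest=1 d=5 new=(2,9) → add node 5 parent=1 cost=8
7. q=(19,32) nearest=4 d=19 new=(12,17) → blocked by [11,14]×[8,16], reject
8. q=(1,31) nearest=4 d=18 new=(4,17) → blocked by [4,8]×[16,22], reject
9. q=(9,1) nearest=1 d=5 new=(8,1) → add node 6 parent=1 cost=8
10. q=(10,15) nearest=4 d=2 new=(10,15) → add node 7 parent=4 cost=14
11. q=(19,37) nearest=7 d=22 new=(14,19) → blocked by [11,14]×[8,16], reject
12. q=(8,37) nearest=7 d=22 new=(8,19) → blocked by [4,8]×[16,22], reject
13. q=(16,11) nearest=7 d=6 new=(14,11) → blocked by [11,14]×[8,16], reject
14. q=(18,21) nearest=7 d=8 new=(14,19) → blocked by [11,14]×[8,16], reject
15. q=(8,35) nearest=7 d=20 new=(8,19) → blocked by [4,8]×[16,22], reject
16. q=(4,25) nearest=7 d=10 new=(6,19) → blocked by [4,8]×[16,22], reject
17. q=(21,1) nearest=4 d=13 new=(12,9) → blocked by [11,14]×[8,16], reject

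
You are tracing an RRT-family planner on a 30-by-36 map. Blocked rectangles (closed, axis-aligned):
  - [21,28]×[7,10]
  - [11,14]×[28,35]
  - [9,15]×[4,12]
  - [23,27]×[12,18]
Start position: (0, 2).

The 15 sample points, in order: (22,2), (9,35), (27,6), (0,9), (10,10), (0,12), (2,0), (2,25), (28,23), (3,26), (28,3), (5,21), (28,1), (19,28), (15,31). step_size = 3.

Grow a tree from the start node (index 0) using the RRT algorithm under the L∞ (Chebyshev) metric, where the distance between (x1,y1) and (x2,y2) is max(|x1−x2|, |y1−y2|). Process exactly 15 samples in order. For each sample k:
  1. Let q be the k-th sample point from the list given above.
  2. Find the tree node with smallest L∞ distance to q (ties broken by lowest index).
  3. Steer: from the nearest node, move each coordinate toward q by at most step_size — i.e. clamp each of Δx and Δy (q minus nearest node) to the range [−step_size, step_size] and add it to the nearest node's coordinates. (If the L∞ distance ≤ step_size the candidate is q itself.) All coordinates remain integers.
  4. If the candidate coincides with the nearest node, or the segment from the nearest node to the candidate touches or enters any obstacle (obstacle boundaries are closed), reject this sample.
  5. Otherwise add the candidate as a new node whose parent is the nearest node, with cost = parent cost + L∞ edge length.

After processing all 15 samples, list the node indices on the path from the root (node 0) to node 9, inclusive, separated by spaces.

Path: 0 1 3 9

1. q=(22,2) nearest=0 d=22 new=(3,2) → add node 1 parent=0 cost=3
2. q=(9,35) nearest=0 d=33 new=(3,5) → add node 2 parent=0 cost=3
3. q=(27,6) nearest=1 d=24 new=(6,5) → add node 3 parent=1 cost=6
4. q=(0,9) nearest=2 d=4 new=(0,8) → add node 4 parent=2 cost=6
5. q=(10,10) nearest=3 d=5 new=(9,8) → blocked by [9,15]×[4,12], reject
6. q=(0,12) nearest=4 d=4 new=(0,11) → add node 5 parent=4 cost=9
7. q=(2,0) nearest=0 d=2 new=(2,0) → add node 6 parent=0 cost=2
8. q=(2,25) nearest=5 d=14 new=(2,14) → add node 7 parent=5 cost=12
9. q=(28,23) nearest=3 d=22 new=(9,8) → blocked by [9,15]×[4,12], reject
10. q=(3,26) nearest=7 d=12 new=(3,17) → add node 8 parent=7 cost=15
11. q=(28,3) nearest=3 d=22 new=(9,3) → add node 9 parent=3 cost=9
12. q=(5,21) nearest=8 d=4 new=(5,20) → add node 10 parent=8 cost=18
13. q=(28,1) nearest=9 d=19 new=(12,1) → add node 11 parent=9 cost=12
14. q=(19,28) nearest=10 d=14 new=(8,23) → add node 12 parent=10 cost=21
15. q=(15,31) nearest=12 d=8 new=(11,26) → add node 13 parent=12 cost=24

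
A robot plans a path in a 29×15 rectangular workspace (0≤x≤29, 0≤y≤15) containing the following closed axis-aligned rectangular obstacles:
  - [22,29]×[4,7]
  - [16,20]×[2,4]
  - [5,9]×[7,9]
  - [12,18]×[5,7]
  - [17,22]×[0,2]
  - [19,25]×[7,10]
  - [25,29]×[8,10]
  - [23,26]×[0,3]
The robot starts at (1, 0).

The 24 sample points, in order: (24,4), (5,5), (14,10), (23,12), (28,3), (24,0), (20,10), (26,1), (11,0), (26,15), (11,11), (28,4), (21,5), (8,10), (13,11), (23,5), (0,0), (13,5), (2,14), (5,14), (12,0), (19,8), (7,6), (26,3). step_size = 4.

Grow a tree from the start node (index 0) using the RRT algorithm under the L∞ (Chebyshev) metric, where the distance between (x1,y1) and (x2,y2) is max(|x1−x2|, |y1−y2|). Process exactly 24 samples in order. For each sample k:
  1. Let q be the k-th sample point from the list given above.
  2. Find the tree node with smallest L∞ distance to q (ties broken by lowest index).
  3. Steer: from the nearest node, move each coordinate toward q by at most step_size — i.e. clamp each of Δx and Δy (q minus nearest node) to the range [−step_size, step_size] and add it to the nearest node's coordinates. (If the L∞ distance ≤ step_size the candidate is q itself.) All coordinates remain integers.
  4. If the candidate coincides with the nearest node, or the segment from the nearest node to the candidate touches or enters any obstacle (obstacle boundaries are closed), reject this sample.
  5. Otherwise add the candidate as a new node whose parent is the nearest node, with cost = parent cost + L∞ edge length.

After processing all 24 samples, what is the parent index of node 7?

Parent of node 7: 2

1. q=(24,4) nearest=0 d=23 new=(5,4) → add node 1 parent=0 cost=4
2. q=(5,5) nearest=1 d=1 new=(5,5) → add node 2 parent=1 cost=5
3. q=(14,10) nearest=1 d=9 new=(9,8) → blocked by [5,9]×[7,9], reject
4. q=(23,12) nearest=1 d=18 new=(9,8) → blocked by [5,9]×[7,9], reject
5. q=(28,3) nearest=1 d=23 new=(9,3) → add node 3 parent=1 cost=8
6. q=(24,0) nearest=3 d=15 new=(13,0) → add node 4 parent=3 cost=12
7. q=(20,10) nearest=4 d=10 new=(17,4) → blocked by [16,20]×[2,4], reject
8. q=(26,1) nearest=4 d=13 new=(17,1) → blocked by [17,22]×[0,2], reject
9. q=(11,0) nearest=4 d=2 new=(11,0) → add node 5 parent=4 cost=14
10. q=(26,15) nearest=4 d=15 new=(17,4) → blocked by [16,20]×[2,4], reject
11. q=(11,11) nearest=2 d=6 new=(9,9) → blocked by [5,9]×[7,9], reject
12. q=(28,4) nearest=4 d=15 new=(17,4) → blocked by [16,20]×[2,4], reject
13. q=(21,5) nearest=4 d=8 new=(17,4) → blocked by [16,20]×[2,4], reject
14. q=(8,10) nearest=2 d=5 new=(8,9) → blocked by [5,9]×[7,9], reject
15. q=(13,11) nearest=1 d=8 new=(9,8) → blocked by [5,9]×[7,9], reject
16. q=(23,5) nearest=4 d=10 new=(17,4) → blocked by [16,20]×[2,4], reject
17. q=(0,0) nearest=0 d=1 new=(0,0) → add node 6 parent=0 cost=1
18. q=(13,5) nearest=3 d=4 new=(13,5) → blocked by [12,18]×[5,7], reject
19. q=(2,14) nearest=2 d=9 new=(2,9) → add node 7 parent=2 cost=9
20. q=(5,14) nearest=7 d=5 new=(5,13) → add node 8 parent=7 cost=13
21. q=(12,0) nearest=4 d=1 new=(12,0) → add node 9 parent=4 cost=13
22. q=(19,8) nearest=4 d=8 new=(17,4) → blocked by [16,20]×[2,4], reject
23. q=(7,6) nearest=1 d=2 new=(7,6) → add node 10 parent=1 cost=6
24. q=(26,3) nearest=4 d=13 new=(17,3) → blocked by [16,20]×[2,4], reject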